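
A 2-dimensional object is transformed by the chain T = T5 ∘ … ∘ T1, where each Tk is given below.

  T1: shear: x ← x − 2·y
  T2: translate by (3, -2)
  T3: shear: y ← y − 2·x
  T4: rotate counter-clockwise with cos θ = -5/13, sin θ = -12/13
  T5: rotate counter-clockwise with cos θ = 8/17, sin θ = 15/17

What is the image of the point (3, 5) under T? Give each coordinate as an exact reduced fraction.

T(p) = (1321/221, 2224/221)

T1 shear: x ← x − 2·y: (3, 5) → (-7, 5)
T2 translate by (3, -2): (-7, 5) → (-4, 3)
T3 shear: y ← y − 2·x: (-4, 3) → (-4, 11)
T4 rotate counter-clockwise with cos θ = -5/13, sin θ = -12/13: (-4, 11) → (152/13, -7/13)
T5 rotate counter-clockwise with cos θ = 8/17, sin θ = 15/17: (152/13, -7/13) → (1321/221, 2224/221)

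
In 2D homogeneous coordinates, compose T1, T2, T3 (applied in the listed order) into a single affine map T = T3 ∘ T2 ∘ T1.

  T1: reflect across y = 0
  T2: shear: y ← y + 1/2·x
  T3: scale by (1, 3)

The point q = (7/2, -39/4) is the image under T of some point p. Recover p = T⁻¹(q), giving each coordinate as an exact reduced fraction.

p = (7/2, 5)

T1 = [1 0 0; 0 -1 0; 0 0 1]
T2·T1 = [1 0 0; 1/2 -1 0; 0 0 1]
T3·…·T1 = [1 0 0; 3/2 -3 0; 0 0 1]
det M = -3; M⁻¹ = [1 0 0; 1/2 -1/3 0; 0 0 1]
M⁻¹ · (7/2, -39/4)ᵀ = (7/2, 5)ᵀ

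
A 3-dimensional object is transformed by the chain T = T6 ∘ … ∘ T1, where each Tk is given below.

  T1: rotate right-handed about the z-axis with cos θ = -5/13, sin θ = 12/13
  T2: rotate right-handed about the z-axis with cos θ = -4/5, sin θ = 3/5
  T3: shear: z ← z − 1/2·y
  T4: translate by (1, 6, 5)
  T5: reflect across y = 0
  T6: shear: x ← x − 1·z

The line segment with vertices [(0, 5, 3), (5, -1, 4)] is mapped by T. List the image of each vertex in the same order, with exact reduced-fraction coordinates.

image vertices: (-36/13, -62/13, 112/13), (-25/2, -7/5, 113/10)

T1 rotate right-handed about the z-axis with cos θ = -5/13, sin θ = 12/13: (0, 5, 3) → (-60/13, -25/13, 3); (5, -1, 4) → (-1, 5, 4)
T2 rotate right-handed about the z-axis with cos θ = -4/5, sin θ = 3/5: (-60/13, -25/13, 3) → (63/13, -16/13, 3); (-1, 5, 4) → (-11/5, -23/5, 4)
T3 shear: z ← z − 1/2·y: (63/13, -16/13, 3) → (63/13, -16/13, 47/13); (-11/5, -23/5, 4) → (-11/5, -23/5, 63/10)
T4 translate by (1, 6, 5): (63/13, -16/13, 47/13) → (76/13, 62/13, 112/13); (-11/5, -23/5, 63/10) → (-6/5, 7/5, 113/10)
T5 reflect across y = 0: (76/13, 62/13, 112/13) → (76/13, -62/13, 112/13); (-6/5, 7/5, 113/10) → (-6/5, -7/5, 113/10)
T6 shear: x ← x − 1·z: (76/13, -62/13, 112/13) → (-36/13, -62/13, 112/13); (-6/5, -7/5, 113/10) → (-25/2, -7/5, 113/10)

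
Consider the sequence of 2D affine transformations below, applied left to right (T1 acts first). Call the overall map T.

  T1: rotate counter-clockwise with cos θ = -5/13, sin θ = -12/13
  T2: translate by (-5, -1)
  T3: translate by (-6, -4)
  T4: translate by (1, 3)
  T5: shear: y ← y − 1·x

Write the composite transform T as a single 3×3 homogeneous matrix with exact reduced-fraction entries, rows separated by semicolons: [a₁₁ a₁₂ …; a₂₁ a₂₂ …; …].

T1 = [-5/13 12/13 0; -12/13 -5/13 0; 0 0 1]
T2·T1 = [-5/13 12/13 -5; -12/13 -5/13 -1; 0 0 1]
T3·…·T1 = [-5/13 12/13 -11; -12/13 -5/13 -5; 0 0 1]
T4·…·T1 = [-5/13 12/13 -10; -12/13 -5/13 -2; 0 0 1]
T5·…·T1 = [-5/13 12/13 -10; -7/13 -17/13 8; 0 0 1]

T = [-5/13 12/13 -10; -7/13 -17/13 8; 0 0 1]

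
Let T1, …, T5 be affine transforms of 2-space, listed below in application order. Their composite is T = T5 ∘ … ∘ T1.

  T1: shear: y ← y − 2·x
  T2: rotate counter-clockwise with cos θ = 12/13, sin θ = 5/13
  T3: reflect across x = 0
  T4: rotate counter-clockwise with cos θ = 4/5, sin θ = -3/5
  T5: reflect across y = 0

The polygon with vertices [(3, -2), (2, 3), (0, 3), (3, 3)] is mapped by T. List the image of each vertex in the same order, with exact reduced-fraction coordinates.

image vertices: (-547/65, 96/65), (-122/65, -79/65), (168/65, -99/65), (-267/65, -69/65)

T1 shear: y ← y − 2·x: (3, -2) → (3, -8); (2, 3) → (2, -1); (0, 3) → (0, 3); (3, 3) → (3, -3)
T2 rotate counter-clockwise with cos θ = 12/13, sin θ = 5/13: (3, -8) → (76/13, -81/13); (2, -1) → (29/13, -2/13); (0, 3) → (-15/13, 36/13); (3, -3) → (51/13, -21/13)
T3 reflect across x = 0: (76/13, -81/13) → (-76/13, -81/13); (29/13, -2/13) → (-29/13, -2/13); (-15/13, 36/13) → (15/13, 36/13); (51/13, -21/13) → (-51/13, -21/13)
T4 rotate counter-clockwise with cos θ = 4/5, sin θ = -3/5: (-76/13, -81/13) → (-547/65, -96/65); (-29/13, -2/13) → (-122/65, 79/65); (15/13, 36/13) → (168/65, 99/65); (-51/13, -21/13) → (-267/65, 69/65)
T5 reflect across y = 0: (-547/65, -96/65) → (-547/65, 96/65); (-122/65, 79/65) → (-122/65, -79/65); (168/65, 99/65) → (168/65, -99/65); (-267/65, 69/65) → (-267/65, -69/65)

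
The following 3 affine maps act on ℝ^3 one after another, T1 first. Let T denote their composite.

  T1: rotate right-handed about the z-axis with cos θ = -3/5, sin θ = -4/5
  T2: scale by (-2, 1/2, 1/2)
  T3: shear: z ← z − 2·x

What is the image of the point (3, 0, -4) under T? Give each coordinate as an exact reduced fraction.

T(p) = (18/5, -6/5, -46/5)

T1 rotate right-handed about the z-axis with cos θ = -3/5, sin θ = -4/5: (3, 0, -4) → (-9/5, -12/5, -4)
T2 scale by (-2, 1/2, 1/2): (-9/5, -12/5, -4) → (18/5, -6/5, -2)
T3 shear: z ← z − 2·x: (18/5, -6/5, -2) → (18/5, -6/5, -46/5)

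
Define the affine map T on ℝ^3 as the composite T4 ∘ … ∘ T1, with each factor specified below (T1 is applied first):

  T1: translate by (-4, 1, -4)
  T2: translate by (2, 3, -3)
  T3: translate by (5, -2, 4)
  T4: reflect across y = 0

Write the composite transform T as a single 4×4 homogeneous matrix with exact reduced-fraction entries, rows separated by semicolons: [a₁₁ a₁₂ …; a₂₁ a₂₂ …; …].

T = [1 0 0 3; 0 -1 0 -2; 0 0 1 -3; 0 0 0 1]

T1 = [1 0 0 -4; 0 1 0 1; 0 0 1 -4; 0 0 0 1]
T2·T1 = [1 0 0 -2; 0 1 0 4; 0 0 1 -7; 0 0 0 1]
T3·…·T1 = [1 0 0 3; 0 1 0 2; 0 0 1 -3; 0 0 0 1]
T4·…·T1 = [1 0 0 3; 0 -1 0 -2; 0 0 1 -3; 0 0 0 1]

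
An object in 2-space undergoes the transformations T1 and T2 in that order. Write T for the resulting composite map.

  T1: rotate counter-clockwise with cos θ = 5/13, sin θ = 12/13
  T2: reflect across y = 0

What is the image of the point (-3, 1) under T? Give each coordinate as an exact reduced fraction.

T1 rotate counter-clockwise with cos θ = 5/13, sin θ = 12/13: (-3, 1) → (-27/13, -31/13)
T2 reflect across y = 0: (-27/13, -31/13) → (-27/13, 31/13)

T(p) = (-27/13, 31/13)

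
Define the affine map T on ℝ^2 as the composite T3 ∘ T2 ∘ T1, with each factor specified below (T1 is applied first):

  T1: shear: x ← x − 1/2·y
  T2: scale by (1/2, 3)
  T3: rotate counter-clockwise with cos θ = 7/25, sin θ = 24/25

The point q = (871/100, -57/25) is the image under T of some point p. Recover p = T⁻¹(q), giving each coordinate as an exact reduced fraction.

T1 = [1 -1/2 0; 0 1 0; 0 0 1]
T2·T1 = [1/2 -1/4 0; 0 3 0; 0 0 1]
T3·…·T1 = [7/50 -59/20 0; 12/25 3/5 0; 0 0 1]
det M = 3/2; M⁻¹ = [2/5 59/30 0; -8/25 7/75 0; 0 0 1]
M⁻¹ · (871/100, -57/25)ᵀ = (-1, -3)ᵀ

p = (-1, -3)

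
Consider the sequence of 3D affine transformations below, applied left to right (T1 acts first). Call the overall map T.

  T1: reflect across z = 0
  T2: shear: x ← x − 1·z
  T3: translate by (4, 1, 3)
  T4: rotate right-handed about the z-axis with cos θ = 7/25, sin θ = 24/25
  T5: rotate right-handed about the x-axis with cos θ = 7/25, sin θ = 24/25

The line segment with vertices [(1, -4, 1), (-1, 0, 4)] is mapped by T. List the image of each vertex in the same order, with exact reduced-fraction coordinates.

image vertices: (114/25, -339/625, 3302/625), (1, 73/25, 161/25)

T1 reflect across z = 0: (1, -4, 1) → (1, -4, -1); (-1, 0, 4) → (-1, 0, -4)
T2 shear: x ← x − 1·z: (1, -4, -1) → (2, -4, -1); (-1, 0, -4) → (3, 0, -4)
T3 translate by (4, 1, 3): (2, -4, -1) → (6, -3, 2); (3, 0, -4) → (7, 1, -1)
T4 rotate right-handed about the z-axis with cos θ = 7/25, sin θ = 24/25: (6, -3, 2) → (114/25, 123/25, 2); (7, 1, -1) → (1, 7, -1)
T5 rotate right-handed about the x-axis with cos θ = 7/25, sin θ = 24/25: (114/25, 123/25, 2) → (114/25, -339/625, 3302/625); (1, 7, -1) → (1, 73/25, 161/25)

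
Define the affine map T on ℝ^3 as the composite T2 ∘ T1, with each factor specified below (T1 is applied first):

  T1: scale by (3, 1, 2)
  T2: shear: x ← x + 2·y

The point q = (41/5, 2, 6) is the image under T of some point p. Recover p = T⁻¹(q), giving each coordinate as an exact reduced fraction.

p = (7/5, 2, 3)

T1 = [3 0 0 0; 0 1 0 0; 0 0 2 0; 0 0 0 1]
T2·T1 = [3 2 0 0; 0 1 0 0; 0 0 2 0; 0 0 0 1]
det M = 6; M⁻¹ = [1/3 -2/3 0 0; 0 1 0 0; 0 0 1/2 0; 0 0 0 1]
M⁻¹ · (41/5, 2, 6)ᵀ = (7/5, 2, 3)ᵀ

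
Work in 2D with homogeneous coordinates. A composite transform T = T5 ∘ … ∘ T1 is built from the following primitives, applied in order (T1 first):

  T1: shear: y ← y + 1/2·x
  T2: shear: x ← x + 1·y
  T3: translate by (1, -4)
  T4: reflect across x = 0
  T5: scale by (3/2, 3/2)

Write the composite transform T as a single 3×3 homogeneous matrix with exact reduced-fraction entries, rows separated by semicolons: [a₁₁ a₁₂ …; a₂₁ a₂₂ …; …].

T = [-9/4 -3/2 -3/2; 3/4 3/2 -6; 0 0 1]

T1 = [1 0 0; 1/2 1 0; 0 0 1]
T2·T1 = [3/2 1 0; 1/2 1 0; 0 0 1]
T3·…·T1 = [3/2 1 1; 1/2 1 -4; 0 0 1]
T4·…·T1 = [-3/2 -1 -1; 1/2 1 -4; 0 0 1]
T5·…·T1 = [-9/4 -3/2 -3/2; 3/4 3/2 -6; 0 0 1]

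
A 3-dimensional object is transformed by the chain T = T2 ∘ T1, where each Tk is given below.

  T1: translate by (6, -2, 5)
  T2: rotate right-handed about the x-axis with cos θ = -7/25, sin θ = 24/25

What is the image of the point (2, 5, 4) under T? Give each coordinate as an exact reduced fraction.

T(p) = (8, -237/25, 9/25)

T1 translate by (6, -2, 5): (2, 5, 4) → (8, 3, 9)
T2 rotate right-handed about the x-axis with cos θ = -7/25, sin θ = 24/25: (8, 3, 9) → (8, -237/25, 9/25)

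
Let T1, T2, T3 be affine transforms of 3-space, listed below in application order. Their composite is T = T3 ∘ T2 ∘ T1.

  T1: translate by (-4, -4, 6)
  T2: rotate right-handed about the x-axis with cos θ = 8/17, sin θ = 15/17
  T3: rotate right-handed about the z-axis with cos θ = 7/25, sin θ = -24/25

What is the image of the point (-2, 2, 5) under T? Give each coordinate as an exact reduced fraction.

T(p) = (-5058/425, 1181/425, 58/17)

T1 translate by (-4, -4, 6): (-2, 2, 5) → (-6, -2, 11)
T2 rotate right-handed about the x-axis with cos θ = 8/17, sin θ = 15/17: (-6, -2, 11) → (-6, -181/17, 58/17)
T3 rotate right-handed about the z-axis with cos θ = 7/25, sin θ = -24/25: (-6, -181/17, 58/17) → (-5058/425, 1181/425, 58/17)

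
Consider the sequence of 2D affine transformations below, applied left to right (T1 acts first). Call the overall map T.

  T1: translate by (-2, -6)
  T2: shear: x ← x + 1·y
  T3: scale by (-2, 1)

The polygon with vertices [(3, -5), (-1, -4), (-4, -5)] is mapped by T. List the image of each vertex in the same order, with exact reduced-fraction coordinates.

T1 translate by (-2, -6): (3, -5) → (1, -11); (-1, -4) → (-3, -10); (-4, -5) → (-6, -11)
T2 shear: x ← x + 1·y: (1, -11) → (-10, -11); (-3, -10) → (-13, -10); (-6, -11) → (-17, -11)
T3 scale by (-2, 1): (-10, -11) → (20, -11); (-13, -10) → (26, -10); (-17, -11) → (34, -11)

image vertices: (20, -11), (26, -10), (34, -11)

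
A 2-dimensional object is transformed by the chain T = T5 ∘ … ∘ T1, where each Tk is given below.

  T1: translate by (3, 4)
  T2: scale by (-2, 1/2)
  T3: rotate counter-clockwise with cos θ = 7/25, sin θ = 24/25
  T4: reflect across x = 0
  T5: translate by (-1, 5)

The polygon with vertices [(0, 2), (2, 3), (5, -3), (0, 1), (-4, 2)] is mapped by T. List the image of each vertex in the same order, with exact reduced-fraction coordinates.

image vertices: (89/25, 2/25), (129/25, -181/50), (99/25, -511/50), (77/25, -3/50), (33/25, 194/25)

T1 translate by (3, 4): (0, 2) → (3, 6); (2, 3) → (5, 7); (5, -3) → (8, 1); (0, 1) → (3, 5); (-4, 2) → (-1, 6)
T2 scale by (-2, 1/2): (3, 6) → (-6, 3); (5, 7) → (-10, 7/2); (8, 1) → (-16, 1/2); (3, 5) → (-6, 5/2); (-1, 6) → (2, 3)
T3 rotate counter-clockwise with cos θ = 7/25, sin θ = 24/25: (-6, 3) → (-114/25, -123/25); (-10, 7/2) → (-154/25, -431/50); (-16, 1/2) → (-124/25, -761/50); (-6, 5/2) → (-102/25, -253/50); (2, 3) → (-58/25, 69/25)
T4 reflect across x = 0: (-114/25, -123/25) → (114/25, -123/25); (-154/25, -431/50) → (154/25, -431/50); (-124/25, -761/50) → (124/25, -761/50); (-102/25, -253/50) → (102/25, -253/50); (-58/25, 69/25) → (58/25, 69/25)
T5 translate by (-1, 5): (114/25, -123/25) → (89/25, 2/25); (154/25, -431/50) → (129/25, -181/50); (124/25, -761/50) → (99/25, -511/50); (102/25, -253/50) → (77/25, -3/50); (58/25, 69/25) → (33/25, 194/25)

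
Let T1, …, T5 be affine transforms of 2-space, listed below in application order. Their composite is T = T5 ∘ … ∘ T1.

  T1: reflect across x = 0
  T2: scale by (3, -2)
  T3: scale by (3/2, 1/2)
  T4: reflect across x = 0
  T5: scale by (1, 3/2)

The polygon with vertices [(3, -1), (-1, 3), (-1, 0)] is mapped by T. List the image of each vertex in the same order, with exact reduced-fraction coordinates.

T1 reflect across x = 0: (3, -1) → (-3, -1); (-1, 3) → (1, 3); (-1, 0) → (1, 0)
T2 scale by (3, -2): (-3, -1) → (-9, 2); (1, 3) → (3, -6); (1, 0) → (3, 0)
T3 scale by (3/2, 1/2): (-9, 2) → (-27/2, 1); (3, -6) → (9/2, -3); (3, 0) → (9/2, 0)
T4 reflect across x = 0: (-27/2, 1) → (27/2, 1); (9/2, -3) → (-9/2, -3); (9/2, 0) → (-9/2, 0)
T5 scale by (1, 3/2): (27/2, 1) → (27/2, 3/2); (-9/2, -3) → (-9/2, -9/2); (-9/2, 0) → (-9/2, 0)

image vertices: (27/2, 3/2), (-9/2, -9/2), (-9/2, 0)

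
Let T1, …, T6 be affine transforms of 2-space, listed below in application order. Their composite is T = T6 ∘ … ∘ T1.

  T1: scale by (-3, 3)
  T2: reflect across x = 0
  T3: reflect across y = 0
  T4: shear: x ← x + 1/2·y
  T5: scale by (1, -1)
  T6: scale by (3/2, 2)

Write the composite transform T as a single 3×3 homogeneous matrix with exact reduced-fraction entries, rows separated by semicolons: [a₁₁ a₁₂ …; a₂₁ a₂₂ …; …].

T = [9/2 -9/4 0; 0 6 0; 0 0 1]

T1 = [-3 0 0; 0 3 0; 0 0 1]
T2·T1 = [3 0 0; 0 3 0; 0 0 1]
T3·…·T1 = [3 0 0; 0 -3 0; 0 0 1]
T4·…·T1 = [3 -3/2 0; 0 -3 0; 0 0 1]
T5·…·T1 = [3 -3/2 0; 0 3 0; 0 0 1]
T6·…·T1 = [9/2 -9/4 0; 0 6 0; 0 0 1]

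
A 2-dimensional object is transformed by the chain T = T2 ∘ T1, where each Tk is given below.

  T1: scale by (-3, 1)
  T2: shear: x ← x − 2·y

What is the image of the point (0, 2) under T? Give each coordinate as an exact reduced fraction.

T1 scale by (-3, 1): (0, 2) → (0, 2)
T2 shear: x ← x − 2·y: (0, 2) → (-4, 2)

T(p) = (-4, 2)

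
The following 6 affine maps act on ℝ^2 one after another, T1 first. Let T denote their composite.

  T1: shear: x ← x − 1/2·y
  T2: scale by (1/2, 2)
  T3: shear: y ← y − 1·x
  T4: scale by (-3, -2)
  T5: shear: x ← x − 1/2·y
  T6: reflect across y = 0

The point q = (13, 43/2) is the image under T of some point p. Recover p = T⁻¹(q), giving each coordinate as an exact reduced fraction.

p = (1, 5)

T1 = [1 -1/2 0; 0 1 0; 0 0 1]
T2·T1 = [1/2 -1/4 0; 0 2 0; 0 0 1]
T3·…·T1 = [1/2 -1/4 0; -1/2 9/4 0; 0 0 1]
T4·…·T1 = [-3/2 3/4 0; 1 -9/2 0; 0 0 1]
T5·…·T1 = [-2 3 0; 1 -9/2 0; 0 0 1]
T6·…·T1 = [-2 3 0; -1 9/2 0; 0 0 1]
det M = -6; M⁻¹ = [-3/4 1/2 0; -1/6 1/3 0; 0 0 1]
M⁻¹ · (13, 43/2)ᵀ = (1, 5)ᵀ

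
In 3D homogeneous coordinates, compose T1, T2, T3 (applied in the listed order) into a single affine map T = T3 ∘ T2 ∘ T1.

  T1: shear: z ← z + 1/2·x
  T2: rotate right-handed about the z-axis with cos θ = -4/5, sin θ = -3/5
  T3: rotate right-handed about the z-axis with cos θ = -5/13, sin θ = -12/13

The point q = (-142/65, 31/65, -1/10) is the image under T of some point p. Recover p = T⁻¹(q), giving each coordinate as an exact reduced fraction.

p = (1, 2, -3/5)

T1 = [1 0 0 0; 0 1 0 0; 1/2 0 1 0; 0 0 0 1]
T2·T1 = [-4/5 3/5 0 0; -3/5 -4/5 0 0; 1/2 0 1 0; 0 0 0 1]
T3·…·T1 = [-16/65 -63/65 0 0; 63/65 -16/65 0 0; 1/2 0 1 0; 0 0 0 1]
det M = 1; M⁻¹ = [-16/65 63/65 0 0; -63/65 -16/65 0 0; 8/65 -63/130 1 0; 0 0 0 1]
M⁻¹ · (-142/65, 31/65, -1/10)ᵀ = (1, 2, -3/5)ᵀ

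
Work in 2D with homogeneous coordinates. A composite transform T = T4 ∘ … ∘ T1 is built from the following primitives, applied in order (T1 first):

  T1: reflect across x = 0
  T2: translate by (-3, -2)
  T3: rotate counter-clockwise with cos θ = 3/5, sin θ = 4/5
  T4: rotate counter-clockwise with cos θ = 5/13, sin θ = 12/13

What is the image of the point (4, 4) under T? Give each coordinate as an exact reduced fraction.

T(p) = (119/65, -458/65)

T1 reflect across x = 0: (4, 4) → (-4, 4)
T2 translate by (-3, -2): (-4, 4) → (-7, 2)
T3 rotate counter-clockwise with cos θ = 3/5, sin θ = 4/5: (-7, 2) → (-29/5, -22/5)
T4 rotate counter-clockwise with cos θ = 5/13, sin θ = 12/13: (-29/5, -22/5) → (119/65, -458/65)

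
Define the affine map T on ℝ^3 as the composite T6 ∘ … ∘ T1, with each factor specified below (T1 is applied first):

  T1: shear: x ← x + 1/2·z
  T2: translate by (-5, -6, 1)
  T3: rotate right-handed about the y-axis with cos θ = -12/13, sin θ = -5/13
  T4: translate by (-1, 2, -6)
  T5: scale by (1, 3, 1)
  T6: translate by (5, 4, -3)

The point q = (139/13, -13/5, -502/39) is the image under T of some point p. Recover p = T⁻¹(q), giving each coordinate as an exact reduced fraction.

p = (-8/3, 9/5, 0)

T1 = [1 0 1/2 0; 0 1 0 0; 0 0 1 0; 0 0 0 1]
T2·T1 = [1 0 1/2 -5; 0 1 0 -6; 0 0 1 1; 0 0 0 1]
T3·…·T1 = [-12/13 0 -11/13 55/13; 0 1 0 -6; 5/13 0 -19/26 -37/13; 0 0 0 1]
T4·…·T1 = [-12/13 0 -11/13 42/13; 0 1 0 -4; 5/13 0 -19/26 -115/13; 0 0 0 1]
T5·…·T1 = [-12/13 0 -11/13 42/13; 0 3 0 -12; 5/13 0 -19/26 -115/13; 0 0 0 1]
T6·…·T1 = [-12/13 0 -11/13 107/13; 0 3 0 -8; 5/13 0 -19/26 -154/13; 0 0 0 1]
det M = 3; M⁻¹ = [-19/26 0 11/13 417/26; 0 1/3 0 8/3; -5/13 0 -12/13 -101/13; 0 0 0 1]
M⁻¹ · (139/13, -13/5, -502/39)ᵀ = (-8/3, 9/5, 0)ᵀ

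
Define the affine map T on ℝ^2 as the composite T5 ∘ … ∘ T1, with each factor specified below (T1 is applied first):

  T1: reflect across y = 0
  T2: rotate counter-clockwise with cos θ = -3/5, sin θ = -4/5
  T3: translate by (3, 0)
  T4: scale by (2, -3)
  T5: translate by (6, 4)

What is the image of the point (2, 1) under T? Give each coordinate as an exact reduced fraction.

T(p) = (8, 7)

T1 reflect across y = 0: (2, 1) → (2, -1)
T2 rotate counter-clockwise with cos θ = -3/5, sin θ = -4/5: (2, -1) → (-2, -1)
T3 translate by (3, 0): (-2, -1) → (1, -1)
T4 scale by (2, -3): (1, -1) → (2, 3)
T5 translate by (6, 4): (2, 3) → (8, 7)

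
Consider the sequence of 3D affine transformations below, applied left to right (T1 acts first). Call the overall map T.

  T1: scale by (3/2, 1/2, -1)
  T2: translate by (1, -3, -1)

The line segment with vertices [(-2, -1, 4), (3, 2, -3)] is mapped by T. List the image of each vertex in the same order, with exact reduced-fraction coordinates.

image vertices: (-2, -7/2, -5), (11/2, -2, 2)

T1 scale by (3/2, 1/2, -1): (-2, -1, 4) → (-3, -1/2, -4); (3, 2, -3) → (9/2, 1, 3)
T2 translate by (1, -3, -1): (-3, -1/2, -4) → (-2, -7/2, -5); (9/2, 1, 3) → (11/2, -2, 2)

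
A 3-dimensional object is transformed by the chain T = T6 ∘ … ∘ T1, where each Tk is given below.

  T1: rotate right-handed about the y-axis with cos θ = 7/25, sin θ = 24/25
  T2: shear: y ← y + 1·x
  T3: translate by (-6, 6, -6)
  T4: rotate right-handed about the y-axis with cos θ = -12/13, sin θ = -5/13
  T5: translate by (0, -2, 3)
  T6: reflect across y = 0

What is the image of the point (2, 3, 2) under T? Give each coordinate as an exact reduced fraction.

T(p) = (152/25, -237/25, 211/25)

T1 rotate right-handed about the y-axis with cos θ = 7/25, sin θ = 24/25: (2, 3, 2) → (62/25, 3, -34/25)
T2 shear: y ← y + 1·x: (62/25, 3, -34/25) → (62/25, 137/25, -34/25)
T3 translate by (-6, 6, -6): (62/25, 137/25, -34/25) → (-88/25, 287/25, -184/25)
T4 rotate right-handed about the y-axis with cos θ = -12/13, sin θ = -5/13: (-88/25, 287/25, -184/25) → (152/25, 287/25, 136/25)
T5 translate by (0, -2, 3): (152/25, 287/25, 136/25) → (152/25, 237/25, 211/25)
T6 reflect across y = 0: (152/25, 237/25, 211/25) → (152/25, -237/25, 211/25)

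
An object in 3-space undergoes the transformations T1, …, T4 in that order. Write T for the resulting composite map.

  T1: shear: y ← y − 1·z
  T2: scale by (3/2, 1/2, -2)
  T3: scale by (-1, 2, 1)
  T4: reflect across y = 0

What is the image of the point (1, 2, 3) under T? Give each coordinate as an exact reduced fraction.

T(p) = (-3/2, 1, -6)

T1 shear: y ← y − 1·z: (1, 2, 3) → (1, -1, 3)
T2 scale by (3/2, 1/2, -2): (1, -1, 3) → (3/2, -1/2, -6)
T3 scale by (-1, 2, 1): (3/2, -1/2, -6) → (-3/2, -1, -6)
T4 reflect across y = 0: (-3/2, -1, -6) → (-3/2, 1, -6)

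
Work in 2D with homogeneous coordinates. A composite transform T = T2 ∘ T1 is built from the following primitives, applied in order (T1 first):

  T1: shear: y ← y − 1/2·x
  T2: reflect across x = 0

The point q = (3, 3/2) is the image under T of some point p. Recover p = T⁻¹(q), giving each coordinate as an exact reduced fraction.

p = (-3, 0)

T1 = [1 0 0; -1/2 1 0; 0 0 1]
T2·T1 = [-1 0 0; -1/2 1 0; 0 0 1]
det M = -1; M⁻¹ = [-1 0 0; -1/2 1 0; 0 0 1]
M⁻¹ · (3, 3/2)ᵀ = (-3, 0)ᵀ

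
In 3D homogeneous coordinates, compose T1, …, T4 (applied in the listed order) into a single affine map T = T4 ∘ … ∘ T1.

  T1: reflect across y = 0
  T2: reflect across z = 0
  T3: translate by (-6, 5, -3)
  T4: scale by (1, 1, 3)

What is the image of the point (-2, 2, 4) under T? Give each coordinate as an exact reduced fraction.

T1 reflect across y = 0: (-2, 2, 4) → (-2, -2, 4)
T2 reflect across z = 0: (-2, -2, 4) → (-2, -2, -4)
T3 translate by (-6, 5, -3): (-2, -2, -4) → (-8, 3, -7)
T4 scale by (1, 1, 3): (-8, 3, -7) → (-8, 3, -21)

T(p) = (-8, 3, -21)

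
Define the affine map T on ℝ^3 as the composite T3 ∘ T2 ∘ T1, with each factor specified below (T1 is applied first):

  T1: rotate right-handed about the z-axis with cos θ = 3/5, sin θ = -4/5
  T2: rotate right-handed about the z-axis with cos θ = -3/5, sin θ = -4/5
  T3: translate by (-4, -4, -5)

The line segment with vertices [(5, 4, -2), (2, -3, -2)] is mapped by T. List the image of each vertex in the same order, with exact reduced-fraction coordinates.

image vertices: (-9, -8, -7), (-6, -1, -7)

T1 rotate right-handed about the z-axis with cos θ = 3/5, sin θ = -4/5: (5, 4, -2) → (31/5, -8/5, -2); (2, -3, -2) → (-6/5, -17/5, -2)
T2 rotate right-handed about the z-axis with cos θ = -3/5, sin θ = -4/5: (31/5, -8/5, -2) → (-5, -4, -2); (-6/5, -17/5, -2) → (-2, 3, -2)
T3 translate by (-4, -4, -5): (-5, -4, -2) → (-9, -8, -7); (-2, 3, -2) → (-6, -1, -7)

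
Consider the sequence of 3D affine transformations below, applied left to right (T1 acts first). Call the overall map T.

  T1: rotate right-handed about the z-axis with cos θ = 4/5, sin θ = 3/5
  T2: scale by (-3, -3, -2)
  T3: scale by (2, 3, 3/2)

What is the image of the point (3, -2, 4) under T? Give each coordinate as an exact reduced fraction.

T(p) = (-108/5, -9/5, -12)

T1 rotate right-handed about the z-axis with cos θ = 4/5, sin θ = 3/5: (3, -2, 4) → (18/5, 1/5, 4)
T2 scale by (-3, -3, -2): (18/5, 1/5, 4) → (-54/5, -3/5, -8)
T3 scale by (2, 3, 3/2): (-54/5, -3/5, -8) → (-108/5, -9/5, -12)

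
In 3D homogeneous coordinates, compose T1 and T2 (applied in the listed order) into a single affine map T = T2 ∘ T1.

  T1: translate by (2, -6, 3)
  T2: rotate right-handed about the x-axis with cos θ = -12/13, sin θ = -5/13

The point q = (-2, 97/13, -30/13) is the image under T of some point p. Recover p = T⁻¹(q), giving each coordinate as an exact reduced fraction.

T1 = [1 0 0 2; 0 1 0 -6; 0 0 1 3; 0 0 0 1]
T2·T1 = [1 0 0 2; 0 -12/13 5/13 87/13; 0 -5/13 -12/13 -6/13; 0 0 0 1]
det M = 1; M⁻¹ = [1 0 0 -2; 0 -12/13 -5/13 6; 0 5/13 -12/13 -3; 0 0 0 1]
M⁻¹ · (-2, 97/13, -30/13)ᵀ = (-4, 0, 2)ᵀ

p = (-4, 0, 2)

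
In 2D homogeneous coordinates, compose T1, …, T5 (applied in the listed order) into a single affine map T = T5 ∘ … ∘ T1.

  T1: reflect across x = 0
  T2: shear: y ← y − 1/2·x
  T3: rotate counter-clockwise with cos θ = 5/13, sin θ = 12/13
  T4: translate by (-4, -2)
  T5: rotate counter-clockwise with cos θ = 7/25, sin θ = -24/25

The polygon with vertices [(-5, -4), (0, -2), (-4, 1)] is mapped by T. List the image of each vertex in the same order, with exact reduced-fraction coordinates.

image vertices: (393/325, -2427/650), (-212/65, 84/65), (268/325, 599/325)

T1 reflect across x = 0: (-5, -4) → (5, -4); (0, -2) → (0, -2); (-4, 1) → (4, 1)
T2 shear: y ← y − 1/2·x: (5, -4) → (5, -13/2); (0, -2) → (0, -2); (4, 1) → (4, -1)
T3 rotate counter-clockwise with cos θ = 5/13, sin θ = 12/13: (5, -13/2) → (103/13, 55/26); (0, -2) → (24/13, -10/13); (4, -1) → (32/13, 43/13)
T4 translate by (-4, -2): (103/13, 55/26) → (51/13, 3/26); (24/13, -10/13) → (-28/13, -36/13); (32/13, 43/13) → (-20/13, 17/13)
T5 rotate counter-clockwise with cos θ = 7/25, sin θ = -24/25: (51/13, 3/26) → (393/325, -2427/650); (-28/13, -36/13) → (-212/65, 84/65); (-20/13, 17/13) → (268/325, 599/325)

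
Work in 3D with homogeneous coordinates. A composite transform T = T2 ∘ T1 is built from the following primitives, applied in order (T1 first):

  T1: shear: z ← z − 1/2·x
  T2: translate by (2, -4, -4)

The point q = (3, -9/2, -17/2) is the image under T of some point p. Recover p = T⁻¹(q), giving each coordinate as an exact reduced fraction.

p = (1, -1/2, -4)

T1 = [1 0 0 0; 0 1 0 0; -1/2 0 1 0; 0 0 0 1]
T2·T1 = [1 0 0 2; 0 1 0 -4; -1/2 0 1 -4; 0 0 0 1]
det M = 1; M⁻¹ = [1 0 0 -2; 0 1 0 4; 1/2 0 1 3; 0 0 0 1]
M⁻¹ · (3, -9/2, -17/2)ᵀ = (1, -1/2, -4)ᵀ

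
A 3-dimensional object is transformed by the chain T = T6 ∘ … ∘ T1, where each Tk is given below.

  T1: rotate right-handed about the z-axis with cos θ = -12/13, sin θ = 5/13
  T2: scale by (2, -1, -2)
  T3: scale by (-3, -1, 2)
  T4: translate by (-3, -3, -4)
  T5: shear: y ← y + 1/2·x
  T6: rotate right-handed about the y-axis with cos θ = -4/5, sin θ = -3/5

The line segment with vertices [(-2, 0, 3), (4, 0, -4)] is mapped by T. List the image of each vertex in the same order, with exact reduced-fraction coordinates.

image vertices: (1356/65, -281/26, 283/65), (-1464/65, 211/26, 123/65)

T1 rotate right-handed about the z-axis with cos θ = -12/13, sin θ = 5/13: (-2, 0, 3) → (24/13, -10/13, 3); (4, 0, -4) → (-48/13, 20/13, -4)
T2 scale by (2, -1, -2): (24/13, -10/13, 3) → (48/13, 10/13, -6); (-48/13, 20/13, -4) → (-96/13, -20/13, 8)
T3 scale by (-3, -1, 2): (48/13, 10/13, -6) → (-144/13, -10/13, -12); (-96/13, -20/13, 8) → (288/13, 20/13, 16)
T4 translate by (-3, -3, -4): (-144/13, -10/13, -12) → (-183/13, -49/13, -16); (288/13, 20/13, 16) → (249/13, -19/13, 12)
T5 shear: y ← y + 1/2·x: (-183/13, -49/13, -16) → (-183/13, -281/26, -16); (249/13, -19/13, 12) → (249/13, 211/26, 12)
T6 rotate right-handed about the y-axis with cos θ = -4/5, sin θ = -3/5: (-183/13, -281/26, -16) → (1356/65, -281/26, 283/65); (249/13, 211/26, 12) → (-1464/65, 211/26, 123/65)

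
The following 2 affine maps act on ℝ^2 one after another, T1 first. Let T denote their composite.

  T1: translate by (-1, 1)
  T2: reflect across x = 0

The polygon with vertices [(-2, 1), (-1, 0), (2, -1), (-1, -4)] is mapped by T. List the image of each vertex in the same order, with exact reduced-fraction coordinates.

T1 translate by (-1, 1): (-2, 1) → (-3, 2); (-1, 0) → (-2, 1); (2, -1) → (1, 0); (-1, -4) → (-2, -3)
T2 reflect across x = 0: (-3, 2) → (3, 2); (-2, 1) → (2, 1); (1, 0) → (-1, 0); (-2, -3) → (2, -3)

image vertices: (3, 2), (2, 1), (-1, 0), (2, -3)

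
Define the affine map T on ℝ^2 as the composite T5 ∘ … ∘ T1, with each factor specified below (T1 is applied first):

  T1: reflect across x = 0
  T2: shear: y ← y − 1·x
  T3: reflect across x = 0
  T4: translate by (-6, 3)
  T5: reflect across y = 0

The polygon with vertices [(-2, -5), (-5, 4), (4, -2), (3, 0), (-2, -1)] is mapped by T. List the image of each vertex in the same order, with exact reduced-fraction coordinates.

T1 reflect across x = 0: (-2, -5) → (2, -5); (-5, 4) → (5, 4); (4, -2) → (-4, -2); (3, 0) → (-3, 0); (-2, -1) → (2, -1)
T2 shear: y ← y − 1·x: (2, -5) → (2, -7); (5, 4) → (5, -1); (-4, -2) → (-4, 2); (-3, 0) → (-3, 3); (2, -1) → (2, -3)
T3 reflect across x = 0: (2, -7) → (-2, -7); (5, -1) → (-5, -1); (-4, 2) → (4, 2); (-3, 3) → (3, 3); (2, -3) → (-2, -3)
T4 translate by (-6, 3): (-2, -7) → (-8, -4); (-5, -1) → (-11, 2); (4, 2) → (-2, 5); (3, 3) → (-3, 6); (-2, -3) → (-8, 0)
T5 reflect across y = 0: (-8, -4) → (-8, 4); (-11, 2) → (-11, -2); (-2, 5) → (-2, -5); (-3, 6) → (-3, -6); (-8, 0) → (-8, 0)

image vertices: (-8, 4), (-11, -2), (-2, -5), (-3, -6), (-8, 0)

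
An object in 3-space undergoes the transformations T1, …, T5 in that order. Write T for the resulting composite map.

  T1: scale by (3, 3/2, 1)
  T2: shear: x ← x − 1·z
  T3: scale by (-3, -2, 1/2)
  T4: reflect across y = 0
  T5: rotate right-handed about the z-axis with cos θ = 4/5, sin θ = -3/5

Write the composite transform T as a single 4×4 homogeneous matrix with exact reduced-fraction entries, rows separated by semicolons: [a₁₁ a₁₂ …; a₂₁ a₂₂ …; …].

T = [-36/5 9/5 12/5 0; 27/5 12/5 -9/5 0; 0 0 1/2 0; 0 0 0 1]

T1 = [3 0 0 0; 0 3/2 0 0; 0 0 1 0; 0 0 0 1]
T2·T1 = [3 0 -1 0; 0 3/2 0 0; 0 0 1 0; 0 0 0 1]
T3·…·T1 = [-9 0 3 0; 0 -3 0 0; 0 0 1/2 0; 0 0 0 1]
T4·…·T1 = [-9 0 3 0; 0 3 0 0; 0 0 1/2 0; 0 0 0 1]
T5·…·T1 = [-36/5 9/5 12/5 0; 27/5 12/5 -9/5 0; 0 0 1/2 0; 0 0 0 1]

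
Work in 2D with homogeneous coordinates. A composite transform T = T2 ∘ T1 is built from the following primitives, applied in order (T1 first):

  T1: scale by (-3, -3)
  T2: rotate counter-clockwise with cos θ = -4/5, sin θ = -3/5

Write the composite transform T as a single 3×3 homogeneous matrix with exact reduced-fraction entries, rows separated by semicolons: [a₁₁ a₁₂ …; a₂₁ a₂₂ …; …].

T1 = [-3 0 0; 0 -3 0; 0 0 1]
T2·T1 = [12/5 -9/5 0; 9/5 12/5 0; 0 0 1]

T = [12/5 -9/5 0; 9/5 12/5 0; 0 0 1]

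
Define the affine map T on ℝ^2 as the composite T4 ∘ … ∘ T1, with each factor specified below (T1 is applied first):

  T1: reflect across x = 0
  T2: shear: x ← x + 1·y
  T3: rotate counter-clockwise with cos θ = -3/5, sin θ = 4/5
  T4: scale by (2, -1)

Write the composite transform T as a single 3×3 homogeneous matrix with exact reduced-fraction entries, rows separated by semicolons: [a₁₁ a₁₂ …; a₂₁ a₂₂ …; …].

T1 = [-1 0 0; 0 1 0; 0 0 1]
T2·T1 = [-1 1 0; 0 1 0; 0 0 1]
T3·…·T1 = [3/5 -7/5 0; -4/5 1/5 0; 0 0 1]
T4·…·T1 = [6/5 -14/5 0; 4/5 -1/5 0; 0 0 1]

T = [6/5 -14/5 0; 4/5 -1/5 0; 0 0 1]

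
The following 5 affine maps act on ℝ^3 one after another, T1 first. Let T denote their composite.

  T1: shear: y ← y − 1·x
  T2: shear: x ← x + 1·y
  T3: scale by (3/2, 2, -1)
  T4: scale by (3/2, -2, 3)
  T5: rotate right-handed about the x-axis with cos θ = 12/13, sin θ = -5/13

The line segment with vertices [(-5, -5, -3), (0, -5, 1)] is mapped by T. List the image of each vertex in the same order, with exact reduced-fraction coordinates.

T1 shear: y ← y − 1·x: (-5, -5, -3) → (-5, 0, -3); (0, -5, 1) → (0, -5, 1)
T2 shear: x ← x + 1·y: (-5, 0, -3) → (-5, 0, -3); (0, -5, 1) → (-5, -5, 1)
T3 scale by (3/2, 2, -1): (-5, 0, -3) → (-15/2, 0, 3); (-5, -5, 1) → (-15/2, -10, -1)
T4 scale by (3/2, -2, 3): (-15/2, 0, 3) → (-45/4, 0, 9); (-15/2, -10, -1) → (-45/4, 20, -3)
T5 rotate right-handed about the x-axis with cos θ = 12/13, sin θ = -5/13: (-45/4, 0, 9) → (-45/4, 45/13, 108/13); (-45/4, 20, -3) → (-45/4, 225/13, -136/13)

image vertices: (-45/4, 45/13, 108/13), (-45/4, 225/13, -136/13)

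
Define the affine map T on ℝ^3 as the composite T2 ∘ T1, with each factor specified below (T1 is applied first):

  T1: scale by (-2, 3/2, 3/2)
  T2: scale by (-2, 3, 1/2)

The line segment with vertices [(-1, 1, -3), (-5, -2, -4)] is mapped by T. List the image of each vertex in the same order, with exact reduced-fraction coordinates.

image vertices: (-4, 9/2, -9/4), (-20, -9, -3)

T1 scale by (-2, 3/2, 3/2): (-1, 1, -3) → (2, 3/2, -9/2); (-5, -2, -4) → (10, -3, -6)
T2 scale by (-2, 3, 1/2): (2, 3/2, -9/2) → (-4, 9/2, -9/4); (10, -3, -6) → (-20, -9, -3)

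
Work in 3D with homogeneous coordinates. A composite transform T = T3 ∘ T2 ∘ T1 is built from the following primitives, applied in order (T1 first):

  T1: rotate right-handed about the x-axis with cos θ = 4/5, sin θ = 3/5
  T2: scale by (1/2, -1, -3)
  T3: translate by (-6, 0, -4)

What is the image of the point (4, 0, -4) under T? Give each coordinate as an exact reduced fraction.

T(p) = (-4, -12/5, 28/5)

T1 rotate right-handed about the x-axis with cos θ = 4/5, sin θ = 3/5: (4, 0, -4) → (4, 12/5, -16/5)
T2 scale by (1/2, -1, -3): (4, 12/5, -16/5) → (2, -12/5, 48/5)
T3 translate by (-6, 0, -4): (2, -12/5, 48/5) → (-4, -12/5, 28/5)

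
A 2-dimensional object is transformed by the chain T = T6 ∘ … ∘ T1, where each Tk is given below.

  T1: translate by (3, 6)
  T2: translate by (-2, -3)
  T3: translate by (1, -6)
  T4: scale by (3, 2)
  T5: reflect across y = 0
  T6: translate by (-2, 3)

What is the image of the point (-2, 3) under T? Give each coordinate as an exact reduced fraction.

T(p) = (-2, 3)

T1 translate by (3, 6): (-2, 3) → (1, 9)
T2 translate by (-2, -3): (1, 9) → (-1, 6)
T3 translate by (1, -6): (-1, 6) → (0, 0)
T4 scale by (3, 2): (0, 0) → (0, 0)
T5 reflect across y = 0: (0, 0) → (0, 0)
T6 translate by (-2, 3): (0, 0) → (-2, 3)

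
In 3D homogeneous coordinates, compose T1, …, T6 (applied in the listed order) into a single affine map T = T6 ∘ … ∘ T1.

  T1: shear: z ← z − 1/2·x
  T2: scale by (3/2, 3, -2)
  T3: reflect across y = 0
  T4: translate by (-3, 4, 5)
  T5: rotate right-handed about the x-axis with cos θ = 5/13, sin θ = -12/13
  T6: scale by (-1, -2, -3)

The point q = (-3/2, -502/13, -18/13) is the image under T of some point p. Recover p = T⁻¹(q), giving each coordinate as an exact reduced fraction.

p = (3, -1, -5)

T1 = [1 0 0 0; 0 1 0 0; -1/2 0 1 0; 0 0 0 1]
T2·T1 = [3/2 0 0 0; 0 3 0 0; 1 0 -2 0; 0 0 0 1]
T3·…·T1 = [3/2 0 0 0; 0 -3 0 0; 1 0 -2 0; 0 0 0 1]
T4·…·T1 = [3/2 0 0 -3; 0 -3 0 4; 1 0 -2 5; 0 0 0 1]
T5·…·T1 = [3/2 0 0 -3; 12/13 -15/13 -24/13 80/13; 5/13 36/13 -10/13 -23/13; 0 0 0 1]
T6·…·T1 = [-3/2 0 0 3; -24/13 30/13 48/13 -160/13; -15/13 -108/13 30/13 69/13; 0 0 0 1]
det M = -54; M⁻¹ = [-2/3 0 0 2; 0 5/78 -4/39 4/3; -1/3 3/13 5/78 7/2; 0 0 0 1]
M⁻¹ · (-3/2, -502/13, -18/13)ᵀ = (3, -1, -5)ᵀ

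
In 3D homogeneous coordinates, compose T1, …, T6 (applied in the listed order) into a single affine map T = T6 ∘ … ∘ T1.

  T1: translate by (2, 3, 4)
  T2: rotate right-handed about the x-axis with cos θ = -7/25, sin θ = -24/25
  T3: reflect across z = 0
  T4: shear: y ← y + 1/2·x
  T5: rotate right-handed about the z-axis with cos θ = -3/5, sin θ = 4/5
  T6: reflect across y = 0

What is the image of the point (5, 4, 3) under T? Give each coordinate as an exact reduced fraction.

T1 translate by (2, 3, 4): (5, 4, 3) → (7, 7, 7)
T2 rotate right-handed about the x-axis with cos θ = -7/25, sin θ = -24/25: (7, 7, 7) → (7, 119/25, -217/25)
T3 reflect across z = 0: (7, 119/25, -217/25) → (7, 119/25, 217/25)
T4 shear: y ← y + 1/2·x: (7, 119/25, 217/25) → (7, 413/50, 217/25)
T5 rotate right-handed about the z-axis with cos θ = -3/5, sin θ = 4/5: (7, 413/50, 217/25) → (-1351/125, 161/250, 217/25)
T6 reflect across y = 0: (-1351/125, 161/250, 217/25) → (-1351/125, -161/250, 217/25)

T(p) = (-1351/125, -161/250, 217/25)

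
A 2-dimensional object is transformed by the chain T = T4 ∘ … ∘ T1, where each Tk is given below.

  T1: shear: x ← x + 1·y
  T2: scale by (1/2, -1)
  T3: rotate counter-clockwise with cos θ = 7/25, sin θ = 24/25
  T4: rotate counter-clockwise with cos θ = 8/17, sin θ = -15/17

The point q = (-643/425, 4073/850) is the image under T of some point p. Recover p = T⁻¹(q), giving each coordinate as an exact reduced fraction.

T1 = [1 1 0; 0 1 0; 0 0 1]
T2·T1 = [1/2 1/2 0; 0 -1 0; 0 0 1]
T3·…·T1 = [7/50 11/10 0; 12/25 1/5 0; 0 0 1]
T4·…·T1 = [208/425 59/85 0; 87/850 -149/170 0; 0 0 1]
det M = -1/2; M⁻¹ = [149/85 118/85 0; 87/425 -416/425 0; 0 0 1]
M⁻¹ · (-643/425, 4073/850)ᵀ = (4, -5)ᵀ

p = (4, -5)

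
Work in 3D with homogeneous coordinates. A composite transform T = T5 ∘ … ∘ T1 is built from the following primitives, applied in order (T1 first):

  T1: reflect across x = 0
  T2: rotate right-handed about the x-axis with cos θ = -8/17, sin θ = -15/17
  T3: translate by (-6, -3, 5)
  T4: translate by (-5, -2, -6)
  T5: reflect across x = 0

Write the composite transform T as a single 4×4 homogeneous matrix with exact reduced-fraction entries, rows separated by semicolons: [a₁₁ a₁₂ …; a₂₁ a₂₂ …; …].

T1 = [-1 0 0 0; 0 1 0 0; 0 0 1 0; 0 0 0 1]
T2·T1 = [-1 0 0 0; 0 -8/17 15/17 0; 0 -15/17 -8/17 0; 0 0 0 1]
T3·…·T1 = [-1 0 0 -6; 0 -8/17 15/17 -3; 0 -15/17 -8/17 5; 0 0 0 1]
T4·…·T1 = [-1 0 0 -11; 0 -8/17 15/17 -5; 0 -15/17 -8/17 -1; 0 0 0 1]
T5·…·T1 = [1 0 0 11; 0 -8/17 15/17 -5; 0 -15/17 -8/17 -1; 0 0 0 1]

T = [1 0 0 11; 0 -8/17 15/17 -5; 0 -15/17 -8/17 -1; 0 0 0 1]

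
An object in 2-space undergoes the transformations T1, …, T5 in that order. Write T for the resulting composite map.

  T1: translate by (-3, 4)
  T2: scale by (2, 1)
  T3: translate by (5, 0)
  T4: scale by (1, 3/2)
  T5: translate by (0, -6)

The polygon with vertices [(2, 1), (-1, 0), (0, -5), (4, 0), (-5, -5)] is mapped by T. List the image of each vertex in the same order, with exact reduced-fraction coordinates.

image vertices: (3, 3/2), (-3, 0), (-1, -15/2), (7, 0), (-11, -15/2)

T1 translate by (-3, 4): (2, 1) → (-1, 5); (-1, 0) → (-4, 4); (0, -5) → (-3, -1); (4, 0) → (1, 4); (-5, -5) → (-8, -1)
T2 scale by (2, 1): (-1, 5) → (-2, 5); (-4, 4) → (-8, 4); (-3, -1) → (-6, -1); (1, 4) → (2, 4); (-8, -1) → (-16, -1)
T3 translate by (5, 0): (-2, 5) → (3, 5); (-8, 4) → (-3, 4); (-6, -1) → (-1, -1); (2, 4) → (7, 4); (-16, -1) → (-11, -1)
T4 scale by (1, 3/2): (3, 5) → (3, 15/2); (-3, 4) → (-3, 6); (-1, -1) → (-1, -3/2); (7, 4) → (7, 6); (-11, -1) → (-11, -3/2)
T5 translate by (0, -6): (3, 15/2) → (3, 3/2); (-3, 6) → (-3, 0); (-1, -3/2) → (-1, -15/2); (7, 6) → (7, 0); (-11, -3/2) → (-11, -15/2)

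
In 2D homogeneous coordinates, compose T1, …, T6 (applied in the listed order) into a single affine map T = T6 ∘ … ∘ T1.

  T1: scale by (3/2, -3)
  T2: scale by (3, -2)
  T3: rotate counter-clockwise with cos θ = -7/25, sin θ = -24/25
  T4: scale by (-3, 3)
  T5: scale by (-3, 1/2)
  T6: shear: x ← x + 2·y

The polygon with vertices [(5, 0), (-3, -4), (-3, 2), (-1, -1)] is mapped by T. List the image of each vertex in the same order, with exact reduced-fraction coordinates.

image vertices: (-243/2, -162/5), (-1143/10, 738/25), (333/2, 72/5), (-45/2, 9)

T1 scale by (3/2, -3): (5, 0) → (15/2, 0); (-3, -4) → (-9/2, 12); (-3, 2) → (-9/2, -6); (-1, -1) → (-3/2, 3)
T2 scale by (3, -2): (15/2, 0) → (45/2, 0); (-9/2, 12) → (-27/2, -24); (-9/2, -6) → (-27/2, 12); (-3/2, 3) → (-9/2, -6)
T3 rotate counter-clockwise with cos θ = -7/25, sin θ = -24/25: (45/2, 0) → (-63/10, -108/5); (-27/2, -24) → (-963/50, 492/25); (-27/2, 12) → (153/10, 48/5); (-9/2, -6) → (-9/2, 6)
T4 scale by (-3, 3): (-63/10, -108/5) → (189/10, -324/5); (-963/50, 492/25) → (2889/50, 1476/25); (153/10, 48/5) → (-459/10, 144/5); (-9/2, 6) → (27/2, 18)
T5 scale by (-3, 1/2): (189/10, -324/5) → (-567/10, -162/5); (2889/50, 1476/25) → (-8667/50, 738/25); (-459/10, 144/5) → (1377/10, 72/5); (27/2, 18) → (-81/2, 9)
T6 shear: x ← x + 2·y: (-567/10, -162/5) → (-243/2, -162/5); (-8667/50, 738/25) → (-1143/10, 738/25); (1377/10, 72/5) → (333/2, 72/5); (-81/2, 9) → (-45/2, 9)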